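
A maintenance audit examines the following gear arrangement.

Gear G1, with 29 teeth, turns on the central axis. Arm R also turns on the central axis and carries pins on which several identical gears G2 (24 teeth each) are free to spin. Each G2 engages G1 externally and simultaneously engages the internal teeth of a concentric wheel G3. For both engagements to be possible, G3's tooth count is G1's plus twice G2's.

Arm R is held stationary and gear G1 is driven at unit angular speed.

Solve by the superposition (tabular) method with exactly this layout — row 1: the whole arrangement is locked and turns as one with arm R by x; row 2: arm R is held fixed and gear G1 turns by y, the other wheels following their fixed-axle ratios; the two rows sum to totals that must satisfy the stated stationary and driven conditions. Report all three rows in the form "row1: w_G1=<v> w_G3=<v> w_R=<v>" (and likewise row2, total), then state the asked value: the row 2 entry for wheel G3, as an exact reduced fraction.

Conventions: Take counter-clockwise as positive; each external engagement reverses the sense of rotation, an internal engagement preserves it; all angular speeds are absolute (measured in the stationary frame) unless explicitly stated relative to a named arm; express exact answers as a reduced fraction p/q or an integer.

class = planetary set [G3 = 29+2·24 = 77; Willis about the carrier]
row 1 (train locked, turned with arm): all members turn x
row 2: sun turns y, ring = −(29/77)·y, arm 0
boundary: total ω_arm = x = 0 and total ω_sun = x + y = 1  ⇒  y = 1, x = 0
row 2 ring = −(29/77)·1 = -29/77
totals (row 1 + row 2): sun 0 + 1 = 1, ring 0 + (-29/77) = -29/77, arm 0 + 0 = 0
asked cell (row2, ring) = -29/77

row1: w_G1=0 w_G3=0 w_R=0
row2: w_G1=1 w_G3=-29/77 w_R=0
total: w_G1=1 w_G3=-29/77 w_R=0
asked value: -29/77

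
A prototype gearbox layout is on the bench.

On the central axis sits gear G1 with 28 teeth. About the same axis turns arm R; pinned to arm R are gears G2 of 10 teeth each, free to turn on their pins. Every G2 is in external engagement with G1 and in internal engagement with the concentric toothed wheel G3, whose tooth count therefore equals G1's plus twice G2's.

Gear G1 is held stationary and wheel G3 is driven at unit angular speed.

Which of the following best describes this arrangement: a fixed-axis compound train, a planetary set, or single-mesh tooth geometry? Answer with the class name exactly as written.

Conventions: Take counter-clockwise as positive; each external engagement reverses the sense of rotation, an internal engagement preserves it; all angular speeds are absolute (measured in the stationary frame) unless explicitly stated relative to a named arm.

topology: planetary set — G1 28T / G2 10T / G3 48T, arm = carrier (Willis)
classification: planetary set

planetary set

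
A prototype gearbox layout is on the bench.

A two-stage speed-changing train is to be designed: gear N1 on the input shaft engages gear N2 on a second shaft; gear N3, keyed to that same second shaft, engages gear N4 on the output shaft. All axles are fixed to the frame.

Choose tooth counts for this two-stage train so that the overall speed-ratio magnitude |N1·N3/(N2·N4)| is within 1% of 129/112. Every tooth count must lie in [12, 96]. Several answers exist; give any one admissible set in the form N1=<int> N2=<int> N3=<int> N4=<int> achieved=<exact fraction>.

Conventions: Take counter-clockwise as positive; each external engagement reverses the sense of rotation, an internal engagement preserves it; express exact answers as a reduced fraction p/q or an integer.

design class (target 129/112): fixed-axis compound train
target = 129/112 in lowest terms: an exact hit needs N1·N3 = k·129 and N2·N4 = k·112 for one integer k, every count in [12, 96]; additionally prefer no 1:1 stage (N1 ≠ N2, N3 ≠ N4)
k = 1…3: no 1:1-free in-range split of k·129 and k·112 into factor pairs; take k = 4
k = 4: N1·N3 = 516 = 12·43, N2·N4 = 448 = 14·32
achieved = 12·43/(14·32) = 129/112; |achieved − target| = 0 ≤ 129/11200 ✓

N1=12 N2=14 N3=43 N4=32 achieved=129/112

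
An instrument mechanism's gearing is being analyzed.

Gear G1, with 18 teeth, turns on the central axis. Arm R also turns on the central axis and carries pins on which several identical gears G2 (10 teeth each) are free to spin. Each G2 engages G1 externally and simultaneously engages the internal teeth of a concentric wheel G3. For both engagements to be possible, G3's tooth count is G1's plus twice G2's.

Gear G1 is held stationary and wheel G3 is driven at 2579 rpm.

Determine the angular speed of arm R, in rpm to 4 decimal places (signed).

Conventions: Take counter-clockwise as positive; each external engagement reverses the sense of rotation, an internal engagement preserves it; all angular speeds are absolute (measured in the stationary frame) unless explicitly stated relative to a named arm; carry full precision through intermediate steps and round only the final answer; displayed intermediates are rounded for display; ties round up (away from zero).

+1750.0357 rpm

planetary set (18T centre, 10T on arm, 38T internal) — Willis relation
normalise by the input: solve with ω_ring = 1, then scale by 2579 rpm
ring teeth: 18 + 2·10 = 38
18(ω_sun−ω_arm) = −38(ω_ring−ω_arm),  ω_sun = 0, ω_ring = 1
18(0−ω_arm) = −38(1−ω_arm)  ⇒  56·ω_arm = 38  ⇒  ω_arm = 19/28
scale: ω_arm = 19/28 × 2579 rpm = +1750.0357 rpm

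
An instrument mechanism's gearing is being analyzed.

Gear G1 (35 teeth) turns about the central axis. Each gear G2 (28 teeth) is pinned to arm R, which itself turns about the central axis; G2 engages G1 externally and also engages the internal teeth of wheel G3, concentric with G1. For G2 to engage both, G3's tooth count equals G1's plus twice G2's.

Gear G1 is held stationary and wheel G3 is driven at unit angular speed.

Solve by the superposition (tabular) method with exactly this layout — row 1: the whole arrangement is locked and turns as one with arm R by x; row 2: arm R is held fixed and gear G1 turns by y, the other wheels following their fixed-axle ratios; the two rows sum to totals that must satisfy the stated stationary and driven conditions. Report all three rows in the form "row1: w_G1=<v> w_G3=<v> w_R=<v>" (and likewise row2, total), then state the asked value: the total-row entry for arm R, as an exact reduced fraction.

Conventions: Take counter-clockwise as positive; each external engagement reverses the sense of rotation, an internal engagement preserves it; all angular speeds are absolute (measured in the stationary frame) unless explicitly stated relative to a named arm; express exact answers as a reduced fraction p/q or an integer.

row1: w_G1=13/18 w_G3=13/18 w_R=13/18
row2: w_G1=-13/18 w_G3=5/18 w_R=0
total: w_G1=0 w_G3=1 w_R=13/18
asked value: 13/18

planetary set (35T centre, 28T on arm, 91T internal) — Willis relation
row 1 — lock + rotate with arm: ω_sun = ω_ring = ω_arm = x
row 2: sun turns y, ring = −(35/91)·y, arm 0
boundary: total ω_sun = x + y = 0 and total ω_ring = x − (35/91)·y = 1  ⇒  y = -13/18, x = 13/18
row 2 ring = −(35/91)·(-13/18) = 5/18
totals (row 1 + row 2): sun 13/18 + (-13/18) = 0, ring 13/18 + 5/18 = 1, arm 13/18 + 0 = 13/18
asked cell (total, arm) = 13/18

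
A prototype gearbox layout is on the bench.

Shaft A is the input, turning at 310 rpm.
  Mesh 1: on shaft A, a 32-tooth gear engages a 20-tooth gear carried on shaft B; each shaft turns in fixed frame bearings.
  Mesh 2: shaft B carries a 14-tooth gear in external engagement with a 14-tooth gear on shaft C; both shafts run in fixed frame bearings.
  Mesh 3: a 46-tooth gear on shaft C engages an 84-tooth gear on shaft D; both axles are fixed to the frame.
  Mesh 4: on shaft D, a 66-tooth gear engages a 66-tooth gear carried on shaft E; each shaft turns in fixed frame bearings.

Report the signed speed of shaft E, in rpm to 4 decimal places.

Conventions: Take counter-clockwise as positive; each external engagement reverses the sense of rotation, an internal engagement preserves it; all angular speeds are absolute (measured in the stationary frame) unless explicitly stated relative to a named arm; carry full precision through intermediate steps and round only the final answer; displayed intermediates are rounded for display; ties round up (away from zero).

+271.6190 rpm

class = fixed-axis compound train [4 meshes; 4 ratios multiply, 4 sense flips]
mesh 1 [32T→20T]: ω = 310.0000×32/20 = 496.0000 rpm, sense flips to −
mesh 2 [14T→14T]: ω = 496.0000×14/14 = 496.0000 rpm, sense flips to +
mesh 3 [46T→84T]: ω = 496.0000×46/84 = 271.6190 rpm, sense flips to −
mesh 4 [66T→66T]: ω = 271.6190×66/66 = 271.6190 rpm, sense flips to +
signed output speed = +271.6190 rpm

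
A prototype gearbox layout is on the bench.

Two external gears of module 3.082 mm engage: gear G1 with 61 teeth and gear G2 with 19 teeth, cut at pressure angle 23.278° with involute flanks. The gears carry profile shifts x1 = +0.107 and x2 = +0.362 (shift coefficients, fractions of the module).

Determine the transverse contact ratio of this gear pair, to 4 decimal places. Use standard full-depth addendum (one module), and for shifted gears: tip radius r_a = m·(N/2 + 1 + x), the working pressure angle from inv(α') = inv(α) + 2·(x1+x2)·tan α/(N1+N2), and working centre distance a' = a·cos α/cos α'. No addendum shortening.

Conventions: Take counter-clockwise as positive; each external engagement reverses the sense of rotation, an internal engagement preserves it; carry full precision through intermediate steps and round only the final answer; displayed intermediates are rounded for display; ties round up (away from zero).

topology: single-mesh involute geometry — m = 3.082, 61T/19T pair
base radii: r_b1 = 86.349149, r_b2 = 26.895636
tip radii: r_a1 = 97.412774, r_a2 = 33.476684
inv(α') = inv(23.278°) + 2·(+0.107+0.362)·tan α/(61+19) = 0.02897943  ⇒  α' = 24.73438°
a' = a·cos α / cos α' = 123.2800·cos 23.278°/cos 24.73438° = 124.683599
action lengths: √(r_a1²−r_b1²) = 45.089611, √(r_a2²−r_b2²) = 19.932715
base pitch p_b = π·m·cos α = 8.894225
CR = (45.089611 + 19.932715 − 124.683599·sin 24.73438°)/8.894225 = 1.445117
contact ratio ≈ 1.4451

1.4451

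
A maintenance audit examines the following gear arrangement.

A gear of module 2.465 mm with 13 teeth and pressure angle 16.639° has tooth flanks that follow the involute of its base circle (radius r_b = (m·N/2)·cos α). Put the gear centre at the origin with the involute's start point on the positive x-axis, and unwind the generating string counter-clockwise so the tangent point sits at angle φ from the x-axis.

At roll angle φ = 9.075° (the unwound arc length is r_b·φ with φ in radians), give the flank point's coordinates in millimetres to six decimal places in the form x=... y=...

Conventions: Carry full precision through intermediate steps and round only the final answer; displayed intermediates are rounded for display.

single-mesh involute tooth geometry (13T wheel at module 2.465)
pitch radius r_p = m·N/2 = 2.465·13/2 = 16.022500
base radius r_b = r_p·cos α = 16.022500·cos 16.639° = 15.351604
roll angle φ = 9.075° = 0.15838863 rad
x = r_b·(cos φ + φ·sin φ) = 15.542961
y = r_b·(sin φ − φ·cos φ) = 0.020282

x=15.542961 y=0.020282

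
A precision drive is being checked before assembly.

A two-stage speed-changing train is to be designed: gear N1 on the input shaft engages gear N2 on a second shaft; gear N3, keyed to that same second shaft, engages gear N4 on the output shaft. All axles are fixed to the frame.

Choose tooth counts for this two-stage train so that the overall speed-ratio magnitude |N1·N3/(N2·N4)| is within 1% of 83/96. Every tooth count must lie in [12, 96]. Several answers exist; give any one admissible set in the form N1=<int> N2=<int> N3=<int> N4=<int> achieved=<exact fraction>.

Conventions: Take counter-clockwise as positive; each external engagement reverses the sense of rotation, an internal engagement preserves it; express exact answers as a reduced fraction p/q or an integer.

N1=12 N2=96 N3=83 N4=12 achieved=83/96

design class (target 83/96): fixed-axis compound train
target = 83/96 in lowest terms: an exact hit needs N1·N3 = k·83 and N2·N4 = k·96 for one integer k, every count in [12, 96]; additionally prefer no 1:1 stage (N1 ≠ N2, N3 ≠ N4)
k = 1…11: no 1:1-free in-range split of k·83 and k·96 into factor pairs; take k = 12
k = 12: N1·N3 = 996 = 12·83, N2·N4 = 1152 = 96·12
achieved = 12·83/(96·12) = 83/96; |achieved − target| = 0 ≤ 83/9600 ✓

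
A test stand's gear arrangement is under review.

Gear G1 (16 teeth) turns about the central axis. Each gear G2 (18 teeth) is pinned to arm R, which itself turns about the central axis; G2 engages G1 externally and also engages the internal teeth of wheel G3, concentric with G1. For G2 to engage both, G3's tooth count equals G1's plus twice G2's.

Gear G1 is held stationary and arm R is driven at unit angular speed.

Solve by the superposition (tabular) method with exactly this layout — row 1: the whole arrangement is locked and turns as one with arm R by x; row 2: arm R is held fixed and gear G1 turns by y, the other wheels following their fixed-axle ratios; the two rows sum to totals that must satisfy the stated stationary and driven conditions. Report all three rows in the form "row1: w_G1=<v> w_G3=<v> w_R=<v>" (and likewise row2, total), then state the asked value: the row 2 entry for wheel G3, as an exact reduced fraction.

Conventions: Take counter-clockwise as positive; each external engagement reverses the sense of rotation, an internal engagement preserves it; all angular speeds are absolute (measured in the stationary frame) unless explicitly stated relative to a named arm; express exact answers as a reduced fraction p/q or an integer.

row1: w_G1=1 w_G3=1 w_R=1
row2: w_G1=-1 w_G3=4/13 w_R=0
total: w_G1=0 w_G3=17/13 w_R=1
asked value: 4/13

planetary set (16T centre, 18T on arm, 52T internal) — Willis relation
row 1 — lock + rotate with arm: ω_sun = ω_ring = ω_arm = x
row 2 (arm held, sun turns y): ω_ring = −(16/52)·y, ω_arm = 0
boundary: total ω_sun = x + y = 0 and total ω_arm = x = 1  ⇒  y = -1, x = 1
row 2 ring = −(16/52)·(-1) = 4/13
totals (row 1 + row 2): sun 1 + (-1) = 0, ring 1 + 4/13 = 17/13, arm 1 + 0 = 1
asked cell (row2, ring) = 4/13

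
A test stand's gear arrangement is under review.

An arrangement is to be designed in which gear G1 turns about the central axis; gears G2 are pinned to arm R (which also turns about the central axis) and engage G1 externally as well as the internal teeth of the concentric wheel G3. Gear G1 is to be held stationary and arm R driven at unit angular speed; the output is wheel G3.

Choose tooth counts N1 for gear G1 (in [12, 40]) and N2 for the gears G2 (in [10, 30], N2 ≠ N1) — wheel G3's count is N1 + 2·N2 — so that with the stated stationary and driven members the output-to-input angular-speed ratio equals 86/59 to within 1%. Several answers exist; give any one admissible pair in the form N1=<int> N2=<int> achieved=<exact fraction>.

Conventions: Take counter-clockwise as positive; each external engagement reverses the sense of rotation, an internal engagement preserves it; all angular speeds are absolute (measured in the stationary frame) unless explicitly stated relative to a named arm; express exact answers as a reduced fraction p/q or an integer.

design class (target 86/59): planetary set
Willis with ω_sun = 0: ω_ring/ω_arm = (N1+N3)/N3; set equal to 86/59  ⇒  N3/N1 = 1/(86/59 − 1) = 59/27
N3 = N1 + 2·N2  ⇒  N2/N1 = (N3/N1 − 1)/2 = (59/27 − 1)/2 = 16/27
smallest multiple with N1 ≥ 12 and N2 ≥ 10: k = 1  ⇒  N1 = 1·27 = 27, N2 = 1·16 = 16 (N1 ≤ 40, N2 ≤ 30, N2 ≠ N1 ✓), N3 = 27 + 2·16 = 59
check: (N1+N3)/N3 with N1 = 27, N3 = 59 gives 86/59; |achieved − target| = 0 ≤ 43/2950 ✓

N1=27 N2=16 achieved=86/59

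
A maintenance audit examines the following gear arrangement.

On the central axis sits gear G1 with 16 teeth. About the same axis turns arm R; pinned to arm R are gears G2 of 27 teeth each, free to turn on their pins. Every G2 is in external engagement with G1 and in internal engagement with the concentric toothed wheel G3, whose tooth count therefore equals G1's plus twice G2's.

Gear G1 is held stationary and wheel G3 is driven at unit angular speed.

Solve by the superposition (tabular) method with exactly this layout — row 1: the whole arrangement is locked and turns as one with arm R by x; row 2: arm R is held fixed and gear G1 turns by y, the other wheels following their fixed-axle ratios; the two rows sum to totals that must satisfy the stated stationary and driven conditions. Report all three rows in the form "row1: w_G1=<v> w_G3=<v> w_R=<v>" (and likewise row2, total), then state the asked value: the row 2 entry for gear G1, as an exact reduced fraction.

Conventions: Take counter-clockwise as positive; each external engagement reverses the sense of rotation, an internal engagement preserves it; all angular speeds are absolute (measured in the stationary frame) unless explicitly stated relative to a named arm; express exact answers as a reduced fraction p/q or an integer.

planetary set (16T centre, 27T on arm, 70T internal) — Willis relation
superposition row 1 [locked train]: every member turns x
row 2: sun turns y, ring = −(16/70)·y, arm 0
boundary: total ω_sun = x + y = 0 and total ω_ring = x − (16/70)·y = 1  ⇒  y = -35/43, x = 35/43
row 2 ring = −(16/70)·(-35/43) = 8/43
totals (row 1 + row 2): sun 35/43 + (-35/43) = 0, ring 35/43 + 8/43 = 1, arm 35/43 + 0 = 35/43
asked cell (row2, sun) = -35/43

row1: w_G1=35/43 w_G3=35/43 w_R=35/43
row2: w_G1=-35/43 w_G3=8/43 w_R=0
total: w_G1=0 w_G3=1 w_R=35/43
asked value: -35/43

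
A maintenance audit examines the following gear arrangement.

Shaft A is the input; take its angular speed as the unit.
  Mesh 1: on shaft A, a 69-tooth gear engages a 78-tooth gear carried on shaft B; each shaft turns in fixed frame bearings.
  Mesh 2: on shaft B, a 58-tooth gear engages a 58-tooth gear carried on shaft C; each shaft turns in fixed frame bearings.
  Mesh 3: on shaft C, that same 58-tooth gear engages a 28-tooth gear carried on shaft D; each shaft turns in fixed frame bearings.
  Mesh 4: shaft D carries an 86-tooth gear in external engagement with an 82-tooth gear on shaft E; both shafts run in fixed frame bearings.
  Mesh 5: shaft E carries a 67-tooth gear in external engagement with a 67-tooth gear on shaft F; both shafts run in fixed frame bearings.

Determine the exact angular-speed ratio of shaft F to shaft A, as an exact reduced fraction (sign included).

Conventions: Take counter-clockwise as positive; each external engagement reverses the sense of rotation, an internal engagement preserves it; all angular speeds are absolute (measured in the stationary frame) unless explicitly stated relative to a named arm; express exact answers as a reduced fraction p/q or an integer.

class = fixed-axis compound train [5 meshes; 5 ratios multiply, 5 sense flips]
mesh 1 [69T→78T]: running ratio 23/26, sense −
mesh 2 [58T→58T]: running ratio 23/26, sense +
mesh 3 [58T→28T]: running ratio 667/364, sense −
mesh 4 [86T→82T]: running ratio 28681/14924, sense +
mesh 5 [67T→67T]: running ratio 28681/14924, sense −
ω_out/ω_in = -28681/14924

-28681/14924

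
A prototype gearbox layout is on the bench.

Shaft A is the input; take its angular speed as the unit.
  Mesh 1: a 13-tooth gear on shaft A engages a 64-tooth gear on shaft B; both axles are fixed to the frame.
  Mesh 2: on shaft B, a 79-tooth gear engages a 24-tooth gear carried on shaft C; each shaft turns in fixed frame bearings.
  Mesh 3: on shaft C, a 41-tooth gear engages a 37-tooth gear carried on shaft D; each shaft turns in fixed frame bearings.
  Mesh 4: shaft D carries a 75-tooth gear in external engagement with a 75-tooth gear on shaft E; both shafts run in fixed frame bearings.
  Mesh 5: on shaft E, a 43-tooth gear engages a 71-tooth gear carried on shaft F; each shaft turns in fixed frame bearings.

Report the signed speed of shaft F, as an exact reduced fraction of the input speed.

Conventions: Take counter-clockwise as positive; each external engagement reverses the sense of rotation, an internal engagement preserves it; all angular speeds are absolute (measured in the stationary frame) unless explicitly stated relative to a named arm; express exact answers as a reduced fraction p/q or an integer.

5-mesh fixed-axis compound train (all bearings frame-fixed)
mesh 1 [13T→64T]: |ω|/ω_in = 1×13/64 = 13/64, sense flips to −
mesh 2 [79T→24T]: |ω|/ω_in = (13/64)×79/24 = 1027/1536, sense flips to +
mesh 3 [41T→37T]: |ω|/ω_in = (1027/1536)×41/37 = 42107/56832, sense flips to −
mesh 4 [75T→75T]: |ω|/ω_in = (42107/56832)×75/75 = 42107/56832, sense flips to +
mesh 5 [43T→71T]: |ω|/ω_in = (42107/56832)×43/71 = 1810601/4035072, sense flips to −
signed output speed (× input speed) = -1810601/4035072

-1810601/4035072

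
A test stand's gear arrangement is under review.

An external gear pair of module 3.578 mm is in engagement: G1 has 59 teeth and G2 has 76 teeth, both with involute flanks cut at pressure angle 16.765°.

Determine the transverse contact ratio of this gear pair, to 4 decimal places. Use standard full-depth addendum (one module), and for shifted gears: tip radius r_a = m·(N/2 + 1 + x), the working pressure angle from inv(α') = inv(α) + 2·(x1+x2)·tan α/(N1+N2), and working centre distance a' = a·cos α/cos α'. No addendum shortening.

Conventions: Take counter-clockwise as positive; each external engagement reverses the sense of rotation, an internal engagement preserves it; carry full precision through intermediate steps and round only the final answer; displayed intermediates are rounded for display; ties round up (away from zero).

2.0204

class = single-mesh tooth geometry [involute pair 59T × 76T, m = 3.578]
base radii: r_b1 = 101.064647, r_b2 = 130.184970
tip radii: r_a1 = 109.129000, r_a2 = 139.542000
no profile shift: α' = α, a' = a
action lengths: √(r_a1²−r_b1²) = 41.171297, √(r_a2²−r_b2²) = 50.237869
base pitch p_b = π·m·cos α = 10.762846
CR = (41.171297 + 50.237869 − 241.515000·sin 16.76500°)/10.762846 = 2.020367
contact ratio ≈ 2.0204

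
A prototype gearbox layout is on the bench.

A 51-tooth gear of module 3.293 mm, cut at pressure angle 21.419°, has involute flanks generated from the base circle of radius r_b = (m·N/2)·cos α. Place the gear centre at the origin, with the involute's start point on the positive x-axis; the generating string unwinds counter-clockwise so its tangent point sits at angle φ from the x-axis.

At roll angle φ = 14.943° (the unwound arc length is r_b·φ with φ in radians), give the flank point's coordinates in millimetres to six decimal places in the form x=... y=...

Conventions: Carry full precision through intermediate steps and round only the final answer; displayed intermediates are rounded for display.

single-mesh involute tooth geometry (51T wheel at module 3.293)
pitch radius r_p = m·N/2 = 3.293·51/2 = 83.971500
base radius r_b = r_p·cos α = 83.971500·cos 21.419° = 78.171989
roll angle φ = 14.943° = 0.26080455 rad
x = r_b·(cos φ + φ·sin φ) = 80.785541
y = r_b·(sin φ − φ·cos φ) = 0.459112

x=80.785541 y=0.459112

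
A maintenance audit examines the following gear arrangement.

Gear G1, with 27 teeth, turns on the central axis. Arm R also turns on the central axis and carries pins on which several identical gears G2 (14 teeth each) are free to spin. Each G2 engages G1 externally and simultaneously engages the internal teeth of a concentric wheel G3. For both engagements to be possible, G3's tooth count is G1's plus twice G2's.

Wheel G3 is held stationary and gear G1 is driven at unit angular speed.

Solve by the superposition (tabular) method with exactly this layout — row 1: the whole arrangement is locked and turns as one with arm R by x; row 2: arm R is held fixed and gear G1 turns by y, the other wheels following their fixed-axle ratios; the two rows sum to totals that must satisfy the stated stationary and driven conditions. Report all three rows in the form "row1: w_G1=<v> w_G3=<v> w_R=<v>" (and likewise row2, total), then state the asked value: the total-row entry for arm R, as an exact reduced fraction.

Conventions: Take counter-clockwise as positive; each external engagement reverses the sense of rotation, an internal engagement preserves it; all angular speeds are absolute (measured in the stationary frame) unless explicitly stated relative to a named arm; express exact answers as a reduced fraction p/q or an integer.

row1: w_G1=27/82 w_G3=27/82 w_R=27/82
row2: w_G1=55/82 w_G3=-27/82 w_R=0
total: w_G1=1 w_G3=0 w_R=27/82
asked value: 27/82

recognized (axles ride arm R): planetary set, 27/14/55 teeth
row 1 (train locked, turned with arm): all members turn x
row 2: sun turns y, ring = −(27/55)·y, arm 0
boundary: total ω_ring = x − (27/55)·y = 0 and total ω_sun = x + y = 1  ⇒  y = 55/82, x = 27/82
row 2 ring = −(27/55)·55/82 = -27/82
totals (row 1 + row 2): sun 27/82 + 55/82 = 1, ring 27/82 + (-27/82) = 0, arm 27/82 + 0 = 27/82
asked cell (total, arm) = 27/82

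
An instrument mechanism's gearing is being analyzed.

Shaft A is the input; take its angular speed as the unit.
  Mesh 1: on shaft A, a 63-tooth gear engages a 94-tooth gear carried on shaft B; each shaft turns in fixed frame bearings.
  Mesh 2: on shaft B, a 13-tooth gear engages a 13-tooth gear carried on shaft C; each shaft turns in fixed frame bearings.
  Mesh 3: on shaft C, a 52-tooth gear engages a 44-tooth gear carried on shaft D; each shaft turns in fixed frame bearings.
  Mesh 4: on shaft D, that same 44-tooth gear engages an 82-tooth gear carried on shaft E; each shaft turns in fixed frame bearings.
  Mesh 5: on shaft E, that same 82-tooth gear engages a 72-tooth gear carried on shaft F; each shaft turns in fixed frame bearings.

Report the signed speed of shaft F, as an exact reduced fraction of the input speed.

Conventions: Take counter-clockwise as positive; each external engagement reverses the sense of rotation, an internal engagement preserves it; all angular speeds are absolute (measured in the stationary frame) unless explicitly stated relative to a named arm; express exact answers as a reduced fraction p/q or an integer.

-91/188

5-mesh fixed-axis compound train (all bearings frame-fixed)
mesh 1 [63T→94T]: |ω|/ω_in = 1×63/94 = 63/94, sense flips to −
mesh 2 [13T→13T]: |ω|/ω_in = (63/94)×13/13 = 63/94, sense flips to +
mesh 3 [52T→44T]: |ω|/ω_in = (63/94)×52/44 = 819/1034, sense flips to −
mesh 4 [44T→82T]: |ω|/ω_in = (819/1034)×44/82 = 819/1927, sense flips to +
mesh 5 [82T→72T]: |ω|/ω_in = (819/1927)×82/72 = 91/188, sense flips to −
signed output speed (× input speed) = -91/188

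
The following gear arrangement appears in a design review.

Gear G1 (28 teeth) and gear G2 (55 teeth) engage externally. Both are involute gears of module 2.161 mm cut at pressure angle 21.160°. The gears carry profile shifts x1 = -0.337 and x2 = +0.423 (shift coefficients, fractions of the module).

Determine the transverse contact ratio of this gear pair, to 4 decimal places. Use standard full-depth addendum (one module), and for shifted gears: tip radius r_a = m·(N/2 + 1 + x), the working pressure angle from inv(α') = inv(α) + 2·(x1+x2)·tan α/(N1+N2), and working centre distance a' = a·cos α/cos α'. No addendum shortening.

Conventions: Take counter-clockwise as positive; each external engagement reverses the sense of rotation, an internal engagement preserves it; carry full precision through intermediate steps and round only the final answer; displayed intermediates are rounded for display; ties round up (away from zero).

1.6491

topology: single-mesh involute geometry — m = 2.161, 28T/55T pair
base radii: r_b1 = 28.214155, r_b2 = 55.420662
tip radii: r_a1 = 31.686743, r_a2 = 62.502603
inv(α') = inv(21.160°) + 2·(-0.337+0.423)·tan α/(28+55) = 0.01856195  ⇒  α' = 21.46199°
a' = a·cos α / cos α' = 89.6815·cos 21.160°/cos 21.46199° = 89.866086
action lengths: √(r_a1²−r_b1²) = 14.422591, √(r_a2²−r_b2²) = 28.898539
base pitch p_b = π·m·cos α = 6.331242
CR = (14.422591 + 28.898539 − 89.866086·sin 21.46199°)/6.331242 = 1.649057
contact ratio ≈ 1.6491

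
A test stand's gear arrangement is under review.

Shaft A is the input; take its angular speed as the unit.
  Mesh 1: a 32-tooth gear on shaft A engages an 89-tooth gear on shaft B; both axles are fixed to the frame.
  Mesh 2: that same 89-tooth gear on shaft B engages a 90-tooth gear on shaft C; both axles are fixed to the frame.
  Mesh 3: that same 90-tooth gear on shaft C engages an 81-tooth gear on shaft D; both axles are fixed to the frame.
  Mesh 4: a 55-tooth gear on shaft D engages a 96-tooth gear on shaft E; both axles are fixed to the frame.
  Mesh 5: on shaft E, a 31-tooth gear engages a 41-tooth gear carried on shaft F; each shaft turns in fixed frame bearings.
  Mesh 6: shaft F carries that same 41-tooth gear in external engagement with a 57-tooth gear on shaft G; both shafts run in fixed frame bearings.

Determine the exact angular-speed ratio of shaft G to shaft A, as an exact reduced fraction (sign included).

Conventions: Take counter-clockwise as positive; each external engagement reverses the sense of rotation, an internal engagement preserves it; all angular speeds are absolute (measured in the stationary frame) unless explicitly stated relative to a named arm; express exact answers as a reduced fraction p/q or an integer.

1705/13851

class = fixed-axis compound train [6 meshes; 6 ratios multiply, 6 sense flips]
mesh 1 [32T→89T]: running ratio 32/89, sense −
mesh 2 [89T→90T]: running ratio 16/45, sense +
mesh 3 [90T→81T]: running ratio 32/81, sense −
mesh 4 [55T→96T]: running ratio 55/243, sense +
mesh 5 [31T→41T]: running ratio 1705/9963, sense −
mesh 6 [41T→57T]: running ratio 1705/13851, sense +
ω_out/ω_in = 1705/13851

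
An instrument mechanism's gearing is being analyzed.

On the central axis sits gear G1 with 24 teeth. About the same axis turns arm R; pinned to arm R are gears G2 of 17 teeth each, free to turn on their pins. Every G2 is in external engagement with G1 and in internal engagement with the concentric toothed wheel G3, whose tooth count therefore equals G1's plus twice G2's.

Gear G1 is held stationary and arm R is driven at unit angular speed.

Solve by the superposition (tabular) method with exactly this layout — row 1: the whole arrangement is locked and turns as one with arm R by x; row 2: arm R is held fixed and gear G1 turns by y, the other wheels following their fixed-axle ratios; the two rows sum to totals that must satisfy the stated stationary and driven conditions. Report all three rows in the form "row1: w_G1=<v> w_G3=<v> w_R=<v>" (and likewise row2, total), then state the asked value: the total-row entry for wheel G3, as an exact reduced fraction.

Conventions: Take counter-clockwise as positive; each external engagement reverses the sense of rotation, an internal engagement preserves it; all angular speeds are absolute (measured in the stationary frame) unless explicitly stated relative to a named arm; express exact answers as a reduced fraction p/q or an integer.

row1: w_G1=1 w_G3=1 w_R=1
row2: w_G1=-1 w_G3=12/29 w_R=0
total: w_G1=0 w_G3=41/29 w_R=1
asked value: 41/29

planetary set (24T centre, 17T on arm, 58T internal) — Willis relation
row 1 (train locked, turned with arm): all members turn x
row 2 (arm held, sun turns y): ω_ring = −(24/58)·y, ω_arm = 0
boundary: total ω_sun = x + y = 0 and total ω_arm = x = 1  ⇒  y = -1, x = 1
row 2 ring = −(24/58)·(-1) = 12/29
totals (row 1 + row 2): sun 1 + (-1) = 0, ring 1 + 12/29 = 41/29, arm 1 + 0 = 1
asked cell (total, ring) = 41/29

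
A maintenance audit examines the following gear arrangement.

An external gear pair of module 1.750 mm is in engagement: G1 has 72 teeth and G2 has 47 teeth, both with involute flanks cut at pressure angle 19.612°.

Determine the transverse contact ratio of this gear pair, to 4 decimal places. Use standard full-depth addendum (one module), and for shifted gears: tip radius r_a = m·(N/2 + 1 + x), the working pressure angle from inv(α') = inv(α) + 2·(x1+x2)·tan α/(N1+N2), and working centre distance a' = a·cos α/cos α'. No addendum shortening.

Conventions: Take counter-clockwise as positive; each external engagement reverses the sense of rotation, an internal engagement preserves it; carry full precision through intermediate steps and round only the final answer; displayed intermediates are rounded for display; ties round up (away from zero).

recognized (one external pair, fixed centres): single-mesh tooth geometry, m = 1.750, N1 = 72, N2 = 47
base radii: r_b1 = 59.345192, r_b2 = 38.739223
tip radii: r_a1 = 64.750000, r_a2 = 42.875000
no profile shift: α' = α, a' = a
action lengths: √(r_a1²−r_b1²) = 25.898083, √(r_a2²−r_b2²) = 18.372214
base pitch p_b = π·m·cos α = 5.178845
CR = (25.898083 + 18.372214 − 104.125000·sin 19.61200°)/5.178845 = 1.799795
contact ratio ≈ 1.7998

1.7998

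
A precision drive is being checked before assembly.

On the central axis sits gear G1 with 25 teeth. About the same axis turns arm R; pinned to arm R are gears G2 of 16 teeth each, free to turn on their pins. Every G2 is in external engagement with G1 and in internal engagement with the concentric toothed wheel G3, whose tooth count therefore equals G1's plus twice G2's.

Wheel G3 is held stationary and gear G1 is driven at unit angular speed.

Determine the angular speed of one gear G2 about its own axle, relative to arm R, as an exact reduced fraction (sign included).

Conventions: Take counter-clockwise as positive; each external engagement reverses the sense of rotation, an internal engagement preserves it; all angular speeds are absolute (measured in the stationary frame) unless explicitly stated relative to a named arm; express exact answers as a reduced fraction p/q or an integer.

-1425/1312

planetary set (25T centre, 16T on arm, 57T internal) — Willis relation
ring teeth: 25 + 2·16 = 57
25(ω_sun−ω_arm) = −57(ω_ring−ω_arm),  ω_ring = 0, ω_sun = 1
25(1−ω_arm) = −57(0−ω_arm)  ⇒  82·ω_arm = 25  ⇒  ω_arm = 25/82
sun–planet mesh: 25·(1−25/82) = −16·(ω_p−ω_arm)  ⇒  ω_p−ω_arm = -1425/1312
exact speed ratio = -1425/1312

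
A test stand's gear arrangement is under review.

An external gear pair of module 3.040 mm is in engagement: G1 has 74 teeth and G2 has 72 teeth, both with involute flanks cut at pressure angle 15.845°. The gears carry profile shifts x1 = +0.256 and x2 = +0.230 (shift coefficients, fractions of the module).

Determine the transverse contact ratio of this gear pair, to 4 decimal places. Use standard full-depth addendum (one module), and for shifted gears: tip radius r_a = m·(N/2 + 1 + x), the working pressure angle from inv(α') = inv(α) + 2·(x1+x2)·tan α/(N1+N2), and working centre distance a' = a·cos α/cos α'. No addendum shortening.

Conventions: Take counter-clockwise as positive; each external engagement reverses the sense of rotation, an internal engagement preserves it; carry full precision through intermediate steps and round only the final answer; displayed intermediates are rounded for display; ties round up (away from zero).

recognized (one external pair, fixed centres): single-mesh tooth geometry, m = 3.040, N1 = 74, N2 = 72
base radii: r_b1 = 108.206193, r_b2 = 105.281701
tip radii: r_a1 = 116.298240, r_a2 = 113.179200
inv(α') = inv(15.845°) + 2·(+0.256+0.230)·tan α/(74+72) = 0.00916207  ⇒  α' = 17.08376°
a' = a·cos α / cos α' = 221.9200·cos 15.845°/cos 17.08376° = 223.342595
action lengths: √(r_a1²−r_b1²) = 42.622769, √(r_a2²−r_b2²) = 41.536667
base pitch p_b = π·m·cos α = 9.187562
CR = (42.622769 + 41.536667 − 223.342595·sin 17.08376°)/9.187562 = 2.018839
contact ratio ≈ 2.0188

2.0188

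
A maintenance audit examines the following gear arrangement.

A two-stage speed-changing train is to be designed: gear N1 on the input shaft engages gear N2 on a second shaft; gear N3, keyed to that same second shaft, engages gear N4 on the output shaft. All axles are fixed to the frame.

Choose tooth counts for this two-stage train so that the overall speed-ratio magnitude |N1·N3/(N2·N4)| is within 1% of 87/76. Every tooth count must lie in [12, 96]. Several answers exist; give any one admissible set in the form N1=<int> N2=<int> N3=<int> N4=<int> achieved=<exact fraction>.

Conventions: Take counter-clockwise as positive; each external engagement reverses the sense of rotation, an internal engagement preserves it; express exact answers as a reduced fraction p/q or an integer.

2-stage fixed-axis compound train for ratio 87/76
target = 87/76 in lowest terms: an exact hit needs N1·N3 = k·87 and N2·N4 = k·76 for one integer k, every count in [12, 96]; additionally prefer no 1:1 stage (N1 ≠ N2, N3 ≠ N4)
k = 1…3: no 1:1-free in-range split of k·87 and k·76 into factor pairs; take k = 4
k = 4: N1·N3 = 348 = 12·29, N2·N4 = 304 = 16·19
achieved = 12·29/(16·19) = 87/76; |achieved − target| = 0 ≤ 87/7600 ✓

N1=12 N2=16 N3=29 N4=19 achieved=87/76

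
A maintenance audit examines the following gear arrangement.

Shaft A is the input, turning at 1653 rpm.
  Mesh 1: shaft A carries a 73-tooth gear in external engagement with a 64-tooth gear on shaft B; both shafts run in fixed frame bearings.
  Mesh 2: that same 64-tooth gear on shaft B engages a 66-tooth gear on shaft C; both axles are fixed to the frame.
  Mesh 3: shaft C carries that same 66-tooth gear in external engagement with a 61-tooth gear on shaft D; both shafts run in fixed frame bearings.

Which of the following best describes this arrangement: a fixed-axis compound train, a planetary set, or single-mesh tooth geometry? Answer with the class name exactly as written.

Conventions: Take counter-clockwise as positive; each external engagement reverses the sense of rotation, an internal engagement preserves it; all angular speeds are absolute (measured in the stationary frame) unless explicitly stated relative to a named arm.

fixed-axis compound train

topology: fixed-axis compound train — 3 meshes, A→D
classification: fixed-axis compound train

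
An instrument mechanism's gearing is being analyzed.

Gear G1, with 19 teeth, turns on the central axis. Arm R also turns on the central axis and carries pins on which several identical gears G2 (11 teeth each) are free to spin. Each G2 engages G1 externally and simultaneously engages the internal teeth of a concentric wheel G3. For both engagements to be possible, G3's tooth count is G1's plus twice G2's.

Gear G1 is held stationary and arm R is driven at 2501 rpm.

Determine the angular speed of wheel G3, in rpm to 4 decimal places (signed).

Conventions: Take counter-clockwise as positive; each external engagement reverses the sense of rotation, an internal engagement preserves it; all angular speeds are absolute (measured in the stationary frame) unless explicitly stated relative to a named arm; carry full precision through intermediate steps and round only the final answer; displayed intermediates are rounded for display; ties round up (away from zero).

+3660.0000 rpm

topology: planetary set — G1 19T / G2 11T / G3 41T, arm = carrier (Willis)
normalise by the input: solve with ω_arm = 1, then scale by 2501 rpm
ring teeth: 19 + 2·11 = 41
19(ω_sun−ω_arm) = −41(ω_ring−ω_arm),  ω_sun = 0, ω_arm = 1
ω_ring = 1 − (19/41)(0−1) = 60/41
scale: ω_ring = 60/41 × 2501 rpm = +3660.0000 rpm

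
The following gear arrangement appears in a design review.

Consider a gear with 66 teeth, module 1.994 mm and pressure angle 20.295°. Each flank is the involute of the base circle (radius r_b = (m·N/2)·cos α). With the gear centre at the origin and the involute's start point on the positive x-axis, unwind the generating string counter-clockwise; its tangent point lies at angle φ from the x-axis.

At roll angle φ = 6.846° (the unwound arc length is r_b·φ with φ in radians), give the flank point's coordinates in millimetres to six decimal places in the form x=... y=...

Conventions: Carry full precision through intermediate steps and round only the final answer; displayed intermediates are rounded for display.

x=62.155946 y=0.035043

single-mesh involute tooth geometry (66T wheel at module 1.994)
pitch radius r_p = m·N/2 = 1.994·66/2 = 65.802000
base radius r_b = r_p·cos α = 65.802000·cos 20.295° = 61.716960
roll angle φ = 6.846° = 0.11948524 rad
x = r_b·(cos φ + φ·sin φ) = 62.155946
y = r_b·(sin φ − φ·cos φ) = 0.035043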